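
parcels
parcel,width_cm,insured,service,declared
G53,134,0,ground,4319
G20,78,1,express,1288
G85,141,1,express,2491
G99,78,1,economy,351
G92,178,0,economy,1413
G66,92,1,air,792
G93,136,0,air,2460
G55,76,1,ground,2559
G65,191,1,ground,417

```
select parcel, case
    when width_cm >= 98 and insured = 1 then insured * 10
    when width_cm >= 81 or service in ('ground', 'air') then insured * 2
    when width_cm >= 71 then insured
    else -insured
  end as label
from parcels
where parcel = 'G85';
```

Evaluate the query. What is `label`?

parcel = G85: width_cm=141, insured=1, service=express, declared=2491.
width_cm >= 98 and insured = 1 → true → 10

10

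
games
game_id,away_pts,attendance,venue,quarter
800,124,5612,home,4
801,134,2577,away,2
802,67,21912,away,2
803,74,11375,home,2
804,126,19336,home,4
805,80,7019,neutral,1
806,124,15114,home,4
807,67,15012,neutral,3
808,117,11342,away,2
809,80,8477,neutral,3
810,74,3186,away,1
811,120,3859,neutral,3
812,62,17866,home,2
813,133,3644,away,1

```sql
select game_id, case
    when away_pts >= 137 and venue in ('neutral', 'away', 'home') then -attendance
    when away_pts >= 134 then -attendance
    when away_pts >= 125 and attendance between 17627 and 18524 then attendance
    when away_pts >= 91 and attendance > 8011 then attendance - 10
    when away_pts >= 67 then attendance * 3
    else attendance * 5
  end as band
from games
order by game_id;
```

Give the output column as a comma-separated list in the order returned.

game_id=800: away_pts >= 67 → 16836
game_id=801: away_pts >= 134 → -2577
game_id=802: away_pts >= 67 → 65736
game_id=803: away_pts >= 67 → 34125
game_id=804: away_pts >= 91 and attendance > 8011 → 19326
game_id=805: away_pts >= 67 → 21057
game_id=806: away_pts >= 91 and attendance > 8011 → 15104
game_id=807: away_pts >= 67 → 45036
game_id=808: away_pts >= 91 and attendance > 8011 → 11332
game_id=809: away_pts >= 67 → 25431
game_id=810: away_pts >= 67 → 9558
game_id=811: away_pts >= 67 → 11577
game_id=812: ELSE → 89330
game_id=813: away_pts >= 67 → 10932

16836, -2577, 65736, 34125, 19326, 21057, 15104, 45036, 11332, 25431, 9558, 11577, 89330, 10932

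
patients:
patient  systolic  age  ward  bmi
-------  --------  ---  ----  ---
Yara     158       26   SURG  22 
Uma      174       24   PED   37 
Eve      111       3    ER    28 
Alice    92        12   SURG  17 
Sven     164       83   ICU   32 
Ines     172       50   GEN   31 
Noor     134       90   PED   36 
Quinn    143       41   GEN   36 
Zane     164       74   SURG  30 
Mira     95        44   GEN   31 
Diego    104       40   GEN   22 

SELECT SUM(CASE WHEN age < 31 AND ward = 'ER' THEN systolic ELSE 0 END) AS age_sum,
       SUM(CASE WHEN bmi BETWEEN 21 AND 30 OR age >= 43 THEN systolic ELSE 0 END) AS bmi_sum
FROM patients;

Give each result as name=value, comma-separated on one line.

[age_sum: age < 31 AND ward = 'ER']
patient=Yara: ✗
patient=Uma: ✗
patient=Eve: ✓ → 111
patient=Alice: ✗
patient=Sven: ✗
patient=Ines: ✗
patient=Noor: ✗
patient=Quinn: ✗
patient=Zane: ✗
patient=Mira: ✗
patient=Diego: ✗
age_sum = 111
—
[bmi_sum: bmi BETWEEN 21 AND 30 OR age >= 43]
patient=Yara: ✓ → 158
patient=Uma: ✗
patient=Eve: ✓ → 111
patient=Alice: ✗
patient=Sven: ✓ → 164
patient=Ines: ✓ → 172
patient=Noor: ✓ → 134
patient=Quinn: ✗
patient=Zane: ✓ → 164
patient=Mira: ✓ → 95
patient=Diego: ✓ → 104
bmi_sum = 158 + 111 + 164 + 172 + 134 + 164 + 95 + 104 = 1102

age_sum=111, bmi_sum=1102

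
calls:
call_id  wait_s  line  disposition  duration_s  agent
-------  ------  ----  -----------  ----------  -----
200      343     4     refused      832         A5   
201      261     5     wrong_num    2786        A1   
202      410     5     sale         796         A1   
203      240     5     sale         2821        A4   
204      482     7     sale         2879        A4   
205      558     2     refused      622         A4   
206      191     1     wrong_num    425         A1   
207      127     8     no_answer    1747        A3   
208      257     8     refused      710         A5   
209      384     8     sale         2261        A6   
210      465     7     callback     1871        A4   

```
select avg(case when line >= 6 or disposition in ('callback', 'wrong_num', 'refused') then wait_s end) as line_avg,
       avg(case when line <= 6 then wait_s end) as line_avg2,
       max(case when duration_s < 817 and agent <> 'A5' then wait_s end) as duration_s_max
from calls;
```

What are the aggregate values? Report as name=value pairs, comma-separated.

line_avg=340.8888888889, line_avg2=333.8333333333, duration_s_max=558

[line_avg: line >= 6 or disposition in ('callback', 'wrong_num', 'refused')]
call_id=200: ✓ → 343
call_id=201: ✓ → 261
call_id=202: ✗
call_id=203: ✗
call_id=204: ✓ → 482
call_id=205: ✓ → 558
call_id=206: ✓ → 191
call_id=207: ✓ → 127
call_id=208: ✓ → 257
call_id=209: ✓ → 384
call_id=210: ✓ → 465
line_avg = (343 + 261 + 482 + 558 + 191 + 127 + 257 + 384 + 465) / 9 = 340.8888888889
—
[line_avg2: line <= 6]
call_id=200: ✓ → 343
call_id=201: ✓ → 261
call_id=202: ✓ → 410
call_id=203: ✓ → 240
call_id=204: ✗
call_id=205: ✓ → 558
call_id=206: ✓ → 191
call_id=207: ✗
call_id=208: ✗
call_id=209: ✗
call_id=210: ✗
line_avg2 = (343 + 261 + 410 + 240 + 558 + 191) / 6 = 333.8333333333
—
[duration_s_max: duration_s < 817 and agent <> 'A5']
call_id=200: ✗
call_id=201: ✗
call_id=202: ✓ → 410
call_id=203: ✗
call_id=204: ✗
call_id=205: ✓ → 558
call_id=206: ✓ → 191
call_id=207: ✗
call_id=208: ✗
call_id=209: ✗
call_id=210: ✗
duration_s_max = MAX(410, 558, 191) = 558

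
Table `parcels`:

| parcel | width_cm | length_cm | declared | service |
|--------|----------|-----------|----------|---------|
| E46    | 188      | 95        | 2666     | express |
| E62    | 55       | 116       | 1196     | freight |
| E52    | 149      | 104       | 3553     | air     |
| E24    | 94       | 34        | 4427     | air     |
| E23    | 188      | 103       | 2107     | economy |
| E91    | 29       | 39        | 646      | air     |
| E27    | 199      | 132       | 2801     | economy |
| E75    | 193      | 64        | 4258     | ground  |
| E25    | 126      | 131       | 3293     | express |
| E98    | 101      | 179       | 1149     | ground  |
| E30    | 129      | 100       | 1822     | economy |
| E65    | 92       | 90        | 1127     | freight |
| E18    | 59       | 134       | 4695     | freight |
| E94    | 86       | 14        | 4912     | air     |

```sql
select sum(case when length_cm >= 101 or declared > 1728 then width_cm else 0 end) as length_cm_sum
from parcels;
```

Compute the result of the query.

1567

parcel=E46: ✓ → 188
parcel=E62: ✓ → 55
parcel=E52: ✓ → 149
parcel=E24: ✓ → 94
parcel=E23: ✓ → 188
parcel=E91: ✗
parcel=E27: ✓ → 199
parcel=E75: ✓ → 193
parcel=E25: ✓ → 126
parcel=E98: ✓ → 101
parcel=E30: ✓ → 129
parcel=E65: ✗
parcel=E18: ✓ → 59
parcel=E94: ✓ → 86
length_cm_sum = 188 + 55 + 149 + 94 + 188 + 199 + 193 + 126 + 101 + 129 + 59 + 86 = 1567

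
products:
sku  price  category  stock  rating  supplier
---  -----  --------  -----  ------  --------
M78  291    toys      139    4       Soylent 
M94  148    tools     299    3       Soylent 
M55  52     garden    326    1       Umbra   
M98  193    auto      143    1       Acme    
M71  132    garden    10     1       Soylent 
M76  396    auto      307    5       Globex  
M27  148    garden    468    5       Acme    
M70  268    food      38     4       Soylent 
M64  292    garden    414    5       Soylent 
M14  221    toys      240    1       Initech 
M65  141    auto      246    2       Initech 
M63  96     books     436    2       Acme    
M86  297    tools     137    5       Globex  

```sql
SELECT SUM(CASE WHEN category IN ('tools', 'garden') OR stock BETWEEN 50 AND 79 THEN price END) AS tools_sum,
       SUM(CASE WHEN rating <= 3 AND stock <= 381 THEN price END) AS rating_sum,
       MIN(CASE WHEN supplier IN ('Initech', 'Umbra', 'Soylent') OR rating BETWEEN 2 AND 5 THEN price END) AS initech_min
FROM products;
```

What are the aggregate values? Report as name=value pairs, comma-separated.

[tools_sum: category IN ('tools', 'garden') OR stock BETWEEN 50 AND 79]
sku=M78: ✗
sku=M94: ✓ → 148
sku=M55: ✓ → 52
sku=M98: ✗
sku=M71: ✓ → 132
sku=M76: ✗
sku=M27: ✓ → 148
sku=M70: ✗
sku=M64: ✓ → 292
sku=M14: ✗
sku=M65: ✗
sku=M63: ✗
sku=M86: ✓ → 297
tools_sum = 148 + 52 + 132 + 148 + 292 + 297 = 1069
—
[rating_sum: rating <= 3 AND stock <= 381]
sku=M78: ✗
sku=M94: ✓ → 148
sku=M55: ✓ → 52
sku=M98: ✓ → 193
sku=M71: ✓ → 132
sku=M76: ✗
sku=M27: ✗
sku=M70: ✗
sku=M64: ✗
sku=M14: ✓ → 221
sku=M65: ✓ → 141
sku=M63: ✗
sku=M86: ✗
rating_sum = 148 + 52 + 193 + 132 + 221 + 141 = 887
—
[initech_min: supplier IN ('Initech', 'Umbra', 'Soylent') OR rating BETWEEN 2 AND 5]
sku=M78: ✓ → 291
sku=M94: ✓ → 148
sku=M55: ✓ → 52
sku=M98: ✗
sku=M71: ✓ → 132
sku=M76: ✓ → 396
sku=M27: ✓ → 148
sku=M70: ✓ → 268
sku=M64: ✓ → 292
sku=M14: ✓ → 221
sku=M65: ✓ → 141
sku=M63: ✓ → 96
sku=M86: ✓ → 297
initech_min = MIN(291, 148, 52, 132, 396, 148, 268, 292, 221, 141, 96, 297) = 52

tools_sum=1069, rating_sum=887, initech_min=52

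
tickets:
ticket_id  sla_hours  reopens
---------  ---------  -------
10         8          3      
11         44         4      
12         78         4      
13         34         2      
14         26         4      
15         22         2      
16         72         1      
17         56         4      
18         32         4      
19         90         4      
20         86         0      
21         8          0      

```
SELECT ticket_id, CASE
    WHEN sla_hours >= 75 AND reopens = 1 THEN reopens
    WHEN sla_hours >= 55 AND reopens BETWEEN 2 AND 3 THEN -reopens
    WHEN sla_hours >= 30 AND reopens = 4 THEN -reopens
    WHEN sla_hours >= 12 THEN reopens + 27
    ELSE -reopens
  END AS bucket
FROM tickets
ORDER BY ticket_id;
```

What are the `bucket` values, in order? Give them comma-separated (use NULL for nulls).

-3, -4, -4, 29, 31, 29, 28, -4, -4, -4, 27, 0

ticket_id=10: ELSE → -3
ticket_id=11: sla_hours >= 30 AND reopens = 4 → -4
ticket_id=12: sla_hours >= 30 AND reopens = 4 → -4
ticket_id=13: sla_hours >= 12 → 29
ticket_id=14: sla_hours >= 12 → 31
ticket_id=15: sla_hours >= 12 → 29
ticket_id=16: sla_hours >= 12 → 28
ticket_id=17: sla_hours >= 30 AND reopens = 4 → -4
ticket_id=18: sla_hours >= 30 AND reopens = 4 → -4
ticket_id=19: sla_hours >= 30 AND reopens = 4 → -4
ticket_id=20: sla_hours >= 12 → 27
ticket_id=21: ELSE → 0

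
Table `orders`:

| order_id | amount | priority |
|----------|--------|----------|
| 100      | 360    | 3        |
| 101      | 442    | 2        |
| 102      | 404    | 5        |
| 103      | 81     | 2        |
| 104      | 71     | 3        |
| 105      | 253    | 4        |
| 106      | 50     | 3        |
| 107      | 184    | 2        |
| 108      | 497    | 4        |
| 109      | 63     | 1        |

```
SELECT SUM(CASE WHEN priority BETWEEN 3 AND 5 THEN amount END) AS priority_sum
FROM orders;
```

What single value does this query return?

1635

order_id=100: ✓ → 360
order_id=101: ✗
order_id=102: ✓ → 404
order_id=103: ✗
order_id=104: ✓ → 71
order_id=105: ✓ → 253
order_id=106: ✓ → 50
order_id=107: ✗
order_id=108: ✓ → 497
order_id=109: ✗
priority_sum = 360 + 404 + 71 + 253 + 50 + 497 = 1635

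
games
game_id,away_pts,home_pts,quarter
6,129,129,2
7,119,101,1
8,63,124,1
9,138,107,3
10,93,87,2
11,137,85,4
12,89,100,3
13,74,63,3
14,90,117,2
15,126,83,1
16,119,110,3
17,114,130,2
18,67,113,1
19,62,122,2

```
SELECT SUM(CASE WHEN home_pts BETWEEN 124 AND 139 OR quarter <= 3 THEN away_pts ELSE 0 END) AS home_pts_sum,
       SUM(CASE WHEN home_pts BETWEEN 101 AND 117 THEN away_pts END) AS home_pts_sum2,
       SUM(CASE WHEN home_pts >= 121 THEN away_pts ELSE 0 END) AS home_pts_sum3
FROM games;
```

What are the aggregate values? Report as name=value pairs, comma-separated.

[home_pts_sum: home_pts BETWEEN 124 AND 139 OR quarter <= 3]
game_id=6: ✓ → 129
game_id=7: ✓ → 119
game_id=8: ✓ → 63
game_id=9: ✓ → 138
game_id=10: ✓ → 93
game_id=11: ✗
game_id=12: ✓ → 89
game_id=13: ✓ → 74
game_id=14: ✓ → 90
game_id=15: ✓ → 126
game_id=16: ✓ → 119
game_id=17: ✓ → 114
game_id=18: ✓ → 67
game_id=19: ✓ → 62
home_pts_sum = 129 + 119 + 63 + 138 + 93 + 89 + 74 + 90 + 126 + 119 + 114 + 67 + 62 = 1283
—
[home_pts_sum2: home_pts BETWEEN 101 AND 117]
game_id=6: ✗
game_id=7: ✓ → 119
game_id=8: ✗
game_id=9: ✓ → 138
game_id=10: ✗
game_id=11: ✗
game_id=12: ✗
game_id=13: ✗
game_id=14: ✓ → 90
game_id=15: ✗
game_id=16: ✓ → 119
game_id=17: ✗
game_id=18: ✓ → 67
game_id=19: ✗
home_pts_sum2 = 119 + 138 + 90 + 119 + 67 = 533
—
[home_pts_sum3: home_pts >= 121]
game_id=6: ✓ → 129
game_id=7: ✗
game_id=8: ✓ → 63
game_id=9: ✗
game_id=10: ✗
game_id=11: ✗
game_id=12: ✗
game_id=13: ✗
game_id=14: ✗
game_id=15: ✗
game_id=16: ✗
game_id=17: ✓ → 114
game_id=18: ✗
game_id=19: ✓ → 62
home_pts_sum3 = 129 + 63 + 114 + 62 = 368

home_pts_sum=1283, home_pts_sum2=533, home_pts_sum3=368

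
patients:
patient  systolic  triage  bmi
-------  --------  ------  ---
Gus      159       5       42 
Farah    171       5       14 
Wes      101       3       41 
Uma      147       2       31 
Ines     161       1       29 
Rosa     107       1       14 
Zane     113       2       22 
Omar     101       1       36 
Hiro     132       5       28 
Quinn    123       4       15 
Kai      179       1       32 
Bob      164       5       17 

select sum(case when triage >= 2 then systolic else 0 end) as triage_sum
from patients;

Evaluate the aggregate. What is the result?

1110

patient=Gus: ✓ → 159
patient=Farah: ✓ → 171
patient=Wes: ✓ → 101
patient=Uma: ✓ → 147
patient=Ines: ✗
patient=Rosa: ✗
patient=Zane: ✓ → 113
patient=Omar: ✗
patient=Hiro: ✓ → 132
patient=Quinn: ✓ → 123
patient=Kai: ✗
patient=Bob: ✓ → 164
triage_sum = 159 + 171 + 101 + 147 + 113 + 132 + 123 + 164 = 1110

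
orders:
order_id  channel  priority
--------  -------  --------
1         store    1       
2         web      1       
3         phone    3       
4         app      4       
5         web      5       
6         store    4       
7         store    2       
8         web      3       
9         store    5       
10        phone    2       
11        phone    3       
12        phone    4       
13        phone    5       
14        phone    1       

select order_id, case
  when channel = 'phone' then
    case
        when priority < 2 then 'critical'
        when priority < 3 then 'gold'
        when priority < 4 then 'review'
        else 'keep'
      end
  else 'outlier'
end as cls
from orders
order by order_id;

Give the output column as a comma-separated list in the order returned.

order_id=1: channel='store' → outer ELSE → outlier
order_id=2: channel='web' → outer ELSE → outlier
order_id=3: channel='phone' → inner[priority < 4] → review
order_id=4: channel='app' → outer ELSE → outlier
order_id=5: channel='web' → outer ELSE → outlier
order_id=6: channel='store' → outer ELSE → outlier
order_id=7: channel='store' → outer ELSE → outlier
order_id=8: channel='web' → outer ELSE → outlier
order_id=9: channel='store' → outer ELSE → outlier
order_id=10: channel='phone' → inner[priority < 3] → gold
order_id=11: channel='phone' → inner[priority < 4] → review
order_id=12: channel='phone' → inner[ELSE] → keep
order_id=13: channel='phone' → inner[ELSE] → keep
order_id=14: channel='phone' → inner[priority < 2] → critical

outlier, outlier, review, outlier, outlier, outlier, outlier, outlier, outlier, gold, review, keep, keep, critical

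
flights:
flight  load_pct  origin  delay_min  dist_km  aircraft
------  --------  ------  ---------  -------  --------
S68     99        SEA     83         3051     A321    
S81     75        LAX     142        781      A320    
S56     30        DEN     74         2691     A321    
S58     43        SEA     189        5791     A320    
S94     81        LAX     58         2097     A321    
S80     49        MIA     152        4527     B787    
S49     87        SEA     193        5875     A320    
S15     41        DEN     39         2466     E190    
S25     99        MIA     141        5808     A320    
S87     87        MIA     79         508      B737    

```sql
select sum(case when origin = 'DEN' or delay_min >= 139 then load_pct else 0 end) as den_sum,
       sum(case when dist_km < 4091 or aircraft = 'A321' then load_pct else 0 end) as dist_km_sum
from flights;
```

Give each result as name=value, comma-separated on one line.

den_sum=424, dist_km_sum=413

[den_sum: origin = 'DEN' or delay_min >= 139]
flight=S68: ✗
flight=S81: ✓ → 75
flight=S56: ✓ → 30
flight=S58: ✓ → 43
flight=S94: ✗
flight=S80: ✓ → 49
flight=S49: ✓ → 87
flight=S15: ✓ → 41
flight=S25: ✓ → 99
flight=S87: ✗
den_sum = 75 + 30 + 43 + 49 + 87 + 41 + 99 = 424
—
[dist_km_sum: dist_km < 4091 or aircraft = 'A321']
flight=S68: ✓ → 99
flight=S81: ✓ → 75
flight=S56: ✓ → 30
flight=S58: ✗
flight=S94: ✓ → 81
flight=S80: ✗
flight=S49: ✗
flight=S15: ✓ → 41
flight=S25: ✗
flight=S87: ✓ → 87
dist_km_sum = 99 + 75 + 30 + 81 + 41 + 87 = 413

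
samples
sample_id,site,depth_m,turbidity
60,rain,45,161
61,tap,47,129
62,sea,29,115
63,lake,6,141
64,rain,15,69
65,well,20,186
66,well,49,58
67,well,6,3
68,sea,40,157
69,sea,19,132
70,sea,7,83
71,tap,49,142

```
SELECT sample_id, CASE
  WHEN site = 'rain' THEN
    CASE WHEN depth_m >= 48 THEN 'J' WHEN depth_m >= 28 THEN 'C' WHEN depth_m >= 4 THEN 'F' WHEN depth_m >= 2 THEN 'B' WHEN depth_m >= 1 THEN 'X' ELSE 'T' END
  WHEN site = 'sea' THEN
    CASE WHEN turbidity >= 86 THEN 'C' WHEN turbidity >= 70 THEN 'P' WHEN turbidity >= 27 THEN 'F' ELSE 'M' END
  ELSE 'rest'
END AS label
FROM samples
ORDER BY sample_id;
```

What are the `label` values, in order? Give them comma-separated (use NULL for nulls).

C, rest, C, rest, F, rest, rest, rest, C, C, P, rest

sample_id=60: site='rain' → inner[depth_m >= 28] → C
sample_id=61: site='tap' → outer ELSE → rest
sample_id=62: site='sea' → inner[turbidity >= 86] → C
sample_id=63: site='lake' → outer ELSE → rest
sample_id=64: site='rain' → inner[depth_m >= 4] → F
sample_id=65: site='well' → outer ELSE → rest
sample_id=66: site='well' → outer ELSE → rest
sample_id=67: site='well' → outer ELSE → rest
sample_id=68: site='sea' → inner[turbidity >= 86] → C
sample_id=69: site='sea' → inner[turbidity >= 86] → C
sample_id=70: site='sea' → inner[turbidity >= 70] → P
sample_id=71: site='tap' → outer ELSE → rest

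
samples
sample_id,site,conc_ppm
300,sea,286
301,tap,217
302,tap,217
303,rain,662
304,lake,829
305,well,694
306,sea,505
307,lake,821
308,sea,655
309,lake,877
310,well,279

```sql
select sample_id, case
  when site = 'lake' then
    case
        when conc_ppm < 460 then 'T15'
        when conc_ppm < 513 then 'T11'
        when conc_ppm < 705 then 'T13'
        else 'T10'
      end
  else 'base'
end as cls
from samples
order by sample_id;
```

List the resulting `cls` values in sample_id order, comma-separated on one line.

sample_id=300: site='sea' → outer ELSE → base
sample_id=301: site='tap' → outer ELSE → base
sample_id=302: site='tap' → outer ELSE → base
sample_id=303: site='rain' → outer ELSE → base
sample_id=304: site='lake' → inner[ELSE] → T10
sample_id=305: site='well' → outer ELSE → base
sample_id=306: site='sea' → outer ELSE → base
sample_id=307: site='lake' → inner[ELSE] → T10
sample_id=308: site='sea' → outer ELSE → base
sample_id=309: site='lake' → inner[ELSE] → T10
sample_id=310: site='well' → outer ELSE → base

base, base, base, base, T10, base, base, T10, base, T10, base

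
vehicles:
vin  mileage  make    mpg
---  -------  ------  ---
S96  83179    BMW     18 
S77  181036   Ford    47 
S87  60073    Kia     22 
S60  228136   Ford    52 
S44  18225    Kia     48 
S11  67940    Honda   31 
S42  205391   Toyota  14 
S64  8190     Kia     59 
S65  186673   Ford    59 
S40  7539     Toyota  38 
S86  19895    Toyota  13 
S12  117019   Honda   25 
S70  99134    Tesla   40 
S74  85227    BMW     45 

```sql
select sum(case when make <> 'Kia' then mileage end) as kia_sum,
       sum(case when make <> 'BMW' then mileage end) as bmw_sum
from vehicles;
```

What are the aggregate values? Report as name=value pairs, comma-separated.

kia_sum=1281169, bmw_sum=1199251

[kia_sum: make <> 'Kia']
vin=S96: ✓ → 83179
vin=S77: ✓ → 181036
vin=S87: ✗
vin=S60: ✓ → 228136
vin=S44: ✗
vin=S11: ✓ → 67940
vin=S42: ✓ → 205391
vin=S64: ✗
vin=S65: ✓ → 186673
vin=S40: ✓ → 7539
vin=S86: ✓ → 19895
vin=S12: ✓ → 117019
vin=S70: ✓ → 99134
vin=S74: ✓ → 85227
kia_sum = 83179 + 181036 + 228136 + 67940 + 205391 + 186673 + 7539 + 19895 + 117019 + 99134 + 85227 = 1281169
—
[bmw_sum: make <> 'BMW']
vin=S96: ✗
vin=S77: ✓ → 181036
vin=S87: ✓ → 60073
vin=S60: ✓ → 228136
vin=S44: ✓ → 18225
vin=S11: ✓ → 67940
vin=S42: ✓ → 205391
vin=S64: ✓ → 8190
vin=S65: ✓ → 186673
vin=S40: ✓ → 7539
vin=S86: ✓ → 19895
vin=S12: ✓ → 117019
vin=S70: ✓ → 99134
vin=S74: ✗
bmw_sum = 181036 + 60073 + 228136 + 18225 + 67940 + 205391 + 8190 + 186673 + 7539 + 19895 + 117019 + 99134 = 1199251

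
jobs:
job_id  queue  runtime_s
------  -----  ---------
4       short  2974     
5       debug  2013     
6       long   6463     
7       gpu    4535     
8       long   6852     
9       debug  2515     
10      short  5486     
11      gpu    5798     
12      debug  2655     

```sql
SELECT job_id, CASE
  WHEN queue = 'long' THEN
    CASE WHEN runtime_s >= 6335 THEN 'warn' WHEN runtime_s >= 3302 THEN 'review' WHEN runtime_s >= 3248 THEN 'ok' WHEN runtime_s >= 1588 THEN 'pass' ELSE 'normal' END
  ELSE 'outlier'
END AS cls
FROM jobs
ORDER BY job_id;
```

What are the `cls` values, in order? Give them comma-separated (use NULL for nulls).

outlier, outlier, warn, outlier, warn, outlier, outlier, outlier, outlier

job_id=4: queue='short' → outer ELSE → outlier
job_id=5: queue='debug' → outer ELSE → outlier
job_id=6: queue='long' → inner[runtime_s >= 6335] → warn
job_id=7: queue='gpu' → outer ELSE → outlier
job_id=8: queue='long' → inner[runtime_s >= 6335] → warn
job_id=9: queue='debug' → outer ELSE → outlier
job_id=10: queue='short' → outer ELSE → outlier
job_id=11: queue='gpu' → outer ELSE → outlier
job_id=12: queue='debug' → outer ELSE → outlier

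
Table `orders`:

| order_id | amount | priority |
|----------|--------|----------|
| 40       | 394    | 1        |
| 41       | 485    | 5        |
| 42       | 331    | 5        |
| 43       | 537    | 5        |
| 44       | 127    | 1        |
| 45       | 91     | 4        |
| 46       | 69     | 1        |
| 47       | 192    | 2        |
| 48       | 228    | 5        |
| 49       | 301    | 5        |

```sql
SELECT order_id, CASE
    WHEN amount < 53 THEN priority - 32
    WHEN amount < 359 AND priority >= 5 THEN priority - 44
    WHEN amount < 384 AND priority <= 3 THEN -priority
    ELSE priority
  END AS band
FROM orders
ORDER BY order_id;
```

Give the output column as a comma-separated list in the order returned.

1, 5, -39, 5, -1, 4, -1, -2, -39, -39

order_id=40: ELSE → 1
order_id=41: ELSE → 5
order_id=42: amount < 359 AND priority >= 5 → -39
order_id=43: ELSE → 5
order_id=44: amount < 384 AND priority <= 3 → -1
order_id=45: ELSE → 4
order_id=46: amount < 384 AND priority <= 3 → -1
order_id=47: amount < 384 AND priority <= 3 → -2
order_id=48: amount < 359 AND priority >= 5 → -39
order_id=49: amount < 359 AND priority >= 5 → -39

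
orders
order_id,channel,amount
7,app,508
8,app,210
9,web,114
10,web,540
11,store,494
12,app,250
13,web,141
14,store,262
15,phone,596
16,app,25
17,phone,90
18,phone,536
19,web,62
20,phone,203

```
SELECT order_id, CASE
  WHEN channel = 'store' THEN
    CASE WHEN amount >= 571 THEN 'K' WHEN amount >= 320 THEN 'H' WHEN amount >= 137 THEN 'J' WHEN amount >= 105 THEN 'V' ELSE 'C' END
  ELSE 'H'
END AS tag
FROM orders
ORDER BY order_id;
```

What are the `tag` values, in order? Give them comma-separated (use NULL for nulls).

H, H, H, H, H, H, H, J, H, H, H, H, H, H

order_id=7: channel='app' → outer ELSE → H
order_id=8: channel='app' → outer ELSE → H
order_id=9: channel='web' → outer ELSE → H
order_id=10: channel='web' → outer ELSE → H
order_id=11: channel='store' → inner[amount >= 320] → H
order_id=12: channel='app' → outer ELSE → H
order_id=13: channel='web' → outer ELSE → H
order_id=14: channel='store' → inner[amount >= 137] → J
order_id=15: channel='phone' → outer ELSE → H
order_id=16: channel='app' → outer ELSE → H
order_id=17: channel='phone' → outer ELSE → H
order_id=18: channel='phone' → outer ELSE → H
order_id=19: channel='web' → outer ELSE → H
order_id=20: channel='phone' → outer ELSE → H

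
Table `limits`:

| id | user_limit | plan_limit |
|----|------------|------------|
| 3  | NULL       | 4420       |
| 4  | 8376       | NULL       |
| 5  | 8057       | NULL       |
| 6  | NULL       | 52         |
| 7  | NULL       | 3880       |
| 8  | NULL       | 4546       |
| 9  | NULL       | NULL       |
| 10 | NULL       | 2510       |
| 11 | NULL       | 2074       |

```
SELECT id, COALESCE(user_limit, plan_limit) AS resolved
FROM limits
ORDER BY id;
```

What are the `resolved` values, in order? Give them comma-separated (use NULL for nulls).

4420, 8376, 8057, 52, 3880, 4546, NULL, 2510, 2074

id=3: user_limit=NULL, plan_limit=4420 → 4420
id=4: user_limit=8376 → 8376
id=5: user_limit=8057 → 8057
id=6: user_limit=NULL, plan_limit=52 → 52
id=7: user_limit=NULL, plan_limit=3880 → 3880
id=8: user_limit=NULL, plan_limit=4546 → 4546
id=9: user_limit=NULL, plan_limit=NULL (all NULL) → NULL
id=10: user_limit=NULL, plan_limit=2510 → 2510
id=11: user_limit=NULL, plan_limit=2074 → 2074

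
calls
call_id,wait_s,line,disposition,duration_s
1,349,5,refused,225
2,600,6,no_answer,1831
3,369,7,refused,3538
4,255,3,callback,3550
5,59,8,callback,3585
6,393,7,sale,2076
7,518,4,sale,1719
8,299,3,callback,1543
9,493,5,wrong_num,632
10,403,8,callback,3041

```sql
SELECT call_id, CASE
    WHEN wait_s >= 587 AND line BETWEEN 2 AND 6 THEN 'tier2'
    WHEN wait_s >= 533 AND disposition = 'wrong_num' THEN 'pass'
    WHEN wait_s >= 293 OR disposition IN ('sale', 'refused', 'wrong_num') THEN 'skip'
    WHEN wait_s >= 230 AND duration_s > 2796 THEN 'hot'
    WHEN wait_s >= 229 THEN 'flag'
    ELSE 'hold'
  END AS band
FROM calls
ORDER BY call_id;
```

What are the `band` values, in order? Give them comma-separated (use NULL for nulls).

skip, tier2, skip, hot, hold, skip, skip, skip, skip, skip

call_id=1: wait_s >= 293 OR disposition IN ('sale', 'refused', 'wrong_num') → skip
call_id=2: wait_s >= 587 AND line BETWEEN 2 AND 6 → tier2
call_id=3: wait_s >= 293 OR disposition IN ('sale', 'refused', 'wrong_num') → skip
call_id=4: wait_s >= 230 AND duration_s > 2796 → hot
call_id=5: ELSE → hold
call_id=6: wait_s >= 293 OR disposition IN ('sale', 'refused', 'wrong_num') → skip
call_id=7: wait_s >= 293 OR disposition IN ('sale', 'refused', 'wrong_num') → skip
call_id=8: wait_s >= 293 OR disposition IN ('sale', 'refused', 'wrong_num') → skip
call_id=9: wait_s >= 293 OR disposition IN ('sale', 'refused', 'wrong_num') → skip
call_id=10: wait_s >= 293 OR disposition IN ('sale', 'refused', 'wrong_num') → skip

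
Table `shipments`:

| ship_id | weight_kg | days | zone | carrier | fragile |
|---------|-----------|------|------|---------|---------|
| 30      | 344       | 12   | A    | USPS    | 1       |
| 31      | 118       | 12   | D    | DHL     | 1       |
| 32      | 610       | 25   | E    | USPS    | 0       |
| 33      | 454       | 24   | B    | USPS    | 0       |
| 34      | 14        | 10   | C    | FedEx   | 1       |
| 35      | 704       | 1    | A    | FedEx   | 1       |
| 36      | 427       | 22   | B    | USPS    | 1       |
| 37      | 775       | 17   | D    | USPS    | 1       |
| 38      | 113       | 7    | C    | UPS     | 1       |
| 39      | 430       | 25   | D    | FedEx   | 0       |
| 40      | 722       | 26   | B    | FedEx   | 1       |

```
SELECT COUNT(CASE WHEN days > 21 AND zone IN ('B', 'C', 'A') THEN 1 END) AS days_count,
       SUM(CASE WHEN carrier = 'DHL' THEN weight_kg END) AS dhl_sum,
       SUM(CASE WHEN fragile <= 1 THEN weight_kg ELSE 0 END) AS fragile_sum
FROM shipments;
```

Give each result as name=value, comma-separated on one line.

[days_count: days > 21 AND zone IN ('B', 'C', 'A')]
ship_id=30: ✗
ship_id=31: ✗
ship_id=32: ✗
ship_id=33: ✓ → 1
ship_id=34: ✗
ship_id=35: ✗
ship_id=36: ✓ → 1
ship_id=37: ✗
ship_id=38: ✗
ship_id=39: ✗
ship_id=40: ✓ → 1
days_count = COUNT(1, 1, 1) = 3
—
[dhl_sum: carrier = 'DHL']
ship_id=30: ✗
ship_id=31: ✓ → 118
ship_id=32: ✗
ship_id=33: ✗
ship_id=34: ✗
ship_id=35: ✗
ship_id=36: ✗
ship_id=37: ✗
ship_id=38: ✗
ship_id=39: ✗
ship_id=40: ✗
dhl_sum = 118
—
[fragile_sum: fragile <= 1]
ship_id=30: ✓ → 344
ship_id=31: ✓ → 118
ship_id=32: ✓ → 610
ship_id=33: ✓ → 454
ship_id=34: ✓ → 14
ship_id=35: ✓ → 704
ship_id=36: ✓ → 427
ship_id=37: ✓ → 775
ship_id=38: ✓ → 113
ship_id=39: ✓ → 430
ship_id=40: ✓ → 722
fragile_sum = 344 + 118 + 610 + 454 + 14 + 704 + 427 + 775 + 113 + 430 + 722 = 4711

days_count=3, dhl_sum=118, fragile_sum=4711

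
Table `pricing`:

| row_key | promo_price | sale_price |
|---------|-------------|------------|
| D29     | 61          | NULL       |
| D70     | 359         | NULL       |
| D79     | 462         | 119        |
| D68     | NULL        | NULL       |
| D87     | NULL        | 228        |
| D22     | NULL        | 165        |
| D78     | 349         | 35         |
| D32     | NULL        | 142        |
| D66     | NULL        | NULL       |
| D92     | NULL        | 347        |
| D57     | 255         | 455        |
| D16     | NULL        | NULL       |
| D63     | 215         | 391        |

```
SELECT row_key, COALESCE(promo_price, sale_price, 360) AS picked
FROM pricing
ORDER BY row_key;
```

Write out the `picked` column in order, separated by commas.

row_key=D16: promo_price=NULL, sale_price=NULL, → literal 360 → 360
row_key=D22: promo_price=NULL, sale_price=165 → 165
row_key=D29: promo_price=61 → 61
row_key=D32: promo_price=NULL, sale_price=142 → 142
row_key=D57: promo_price=255 → 255
row_key=D63: promo_price=215 → 215
row_key=D66: promo_price=NULL, sale_price=NULL, → literal 360 → 360
row_key=D68: promo_price=NULL, sale_price=NULL, → literal 360 → 360
row_key=D70: promo_price=359 → 359
row_key=D78: promo_price=349 → 349
row_key=D79: promo_price=462 → 462
row_key=D87: promo_price=NULL, sale_price=228 → 228
row_key=D92: promo_price=NULL, sale_price=347 → 347

360, 165, 61, 142, 255, 215, 360, 360, 359, 349, 462, 228, 347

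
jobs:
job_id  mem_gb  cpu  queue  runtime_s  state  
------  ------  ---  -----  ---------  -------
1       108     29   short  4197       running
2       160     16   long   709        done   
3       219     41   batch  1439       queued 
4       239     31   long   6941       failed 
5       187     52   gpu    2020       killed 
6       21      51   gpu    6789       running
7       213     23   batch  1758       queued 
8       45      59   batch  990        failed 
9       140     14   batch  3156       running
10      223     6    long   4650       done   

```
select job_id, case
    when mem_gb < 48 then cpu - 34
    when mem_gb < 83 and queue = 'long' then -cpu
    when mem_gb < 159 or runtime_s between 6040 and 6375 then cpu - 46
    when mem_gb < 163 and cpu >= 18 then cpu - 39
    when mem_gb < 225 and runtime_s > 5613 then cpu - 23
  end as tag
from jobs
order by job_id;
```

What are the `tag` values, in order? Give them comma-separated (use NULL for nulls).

-17, NULL, NULL, NULL, NULL, 17, NULL, 25, -32, NULL

job_id=1: mem_gb < 159 or runtime_s between 6040 and 6375 → -17
job_id=2: (no match → NULL) → NULL
job_id=3: (no match → NULL) → NULL
job_id=4: (no match → NULL) → NULL
job_id=5: (no match → NULL) → NULL
job_id=6: mem_gb < 48 → 17
job_id=7: (no match → NULL) → NULL
job_id=8: mem_gb < 48 → 25
job_id=9: mem_gb < 159 or runtime_s between 6040 and 6375 → -32
job_id=10: (no match → NULL) → NULL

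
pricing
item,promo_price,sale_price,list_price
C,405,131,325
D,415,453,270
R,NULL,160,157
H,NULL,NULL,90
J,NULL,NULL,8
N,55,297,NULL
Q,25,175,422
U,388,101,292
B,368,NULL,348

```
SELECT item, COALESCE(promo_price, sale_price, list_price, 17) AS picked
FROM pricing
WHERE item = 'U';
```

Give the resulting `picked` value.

item = U: promo_price=388, sale_price=101, list_price=292.
promo_price=388 → 388

388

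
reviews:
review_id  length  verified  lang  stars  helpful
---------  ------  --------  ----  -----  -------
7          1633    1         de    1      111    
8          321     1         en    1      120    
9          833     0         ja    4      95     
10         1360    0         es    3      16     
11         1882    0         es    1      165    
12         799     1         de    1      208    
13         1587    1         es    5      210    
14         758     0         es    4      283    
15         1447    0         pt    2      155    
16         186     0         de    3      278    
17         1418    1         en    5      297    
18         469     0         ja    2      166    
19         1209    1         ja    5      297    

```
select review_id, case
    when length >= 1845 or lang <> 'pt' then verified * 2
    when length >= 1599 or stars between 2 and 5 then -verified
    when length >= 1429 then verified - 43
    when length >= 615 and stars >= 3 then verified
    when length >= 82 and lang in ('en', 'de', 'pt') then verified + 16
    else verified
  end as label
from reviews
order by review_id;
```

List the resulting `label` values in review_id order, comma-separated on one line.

2, 2, 0, 0, 0, 2, 2, 0, 0, 0, 2, 0, 2

review_id=7: length >= 1845 or lang <> 'pt' → 2
review_id=8: length >= 1845 or lang <> 'pt' → 2
review_id=9: length >= 1845 or lang <> 'pt' → 0
review_id=10: length >= 1845 or lang <> 'pt' → 0
review_id=11: length >= 1845 or lang <> 'pt' → 0
review_id=12: length >= 1845 or lang <> 'pt' → 2
review_id=13: length >= 1845 or lang <> 'pt' → 2
review_id=14: length >= 1845 or lang <> 'pt' → 0
review_id=15: length >= 1599 or stars between 2 and 5 → 0
review_id=16: length >= 1845 or lang <> 'pt' → 0
review_id=17: length >= 1845 or lang <> 'pt' → 2
review_id=18: length >= 1845 or lang <> 'pt' → 0
review_id=19: length >= 1845 or lang <> 'pt' → 2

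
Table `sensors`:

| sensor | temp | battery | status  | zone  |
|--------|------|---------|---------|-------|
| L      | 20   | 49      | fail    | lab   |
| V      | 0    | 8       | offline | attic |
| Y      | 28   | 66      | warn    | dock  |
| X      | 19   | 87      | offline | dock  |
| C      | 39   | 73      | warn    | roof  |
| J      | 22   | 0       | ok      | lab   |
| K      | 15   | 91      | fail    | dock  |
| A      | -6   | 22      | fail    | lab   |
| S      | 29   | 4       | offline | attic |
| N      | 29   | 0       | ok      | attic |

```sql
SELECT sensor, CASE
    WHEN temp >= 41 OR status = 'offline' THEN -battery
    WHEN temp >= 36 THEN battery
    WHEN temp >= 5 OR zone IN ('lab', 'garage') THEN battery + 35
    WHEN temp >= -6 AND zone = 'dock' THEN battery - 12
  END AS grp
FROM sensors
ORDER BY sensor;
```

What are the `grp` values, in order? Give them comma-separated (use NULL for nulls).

57, 73, 35, 126, 84, 35, -4, -8, -87, 101

sensor=A: temp >= 5 OR zone IN ('lab', 'garage') → 57
sensor=C: temp >= 36 → 73
sensor=J: temp >= 5 OR zone IN ('lab', 'garage') → 35
sensor=K: temp >= 5 OR zone IN ('lab', 'garage') → 126
sensor=L: temp >= 5 OR zone IN ('lab', 'garage') → 84
sensor=N: temp >= 5 OR zone IN ('lab', 'garage') → 35
sensor=S: temp >= 41 OR status = 'offline' → -4
sensor=V: temp >= 41 OR status = 'offline' → -8
sensor=X: temp >= 41 OR status = 'offline' → -87
sensor=Y: temp >= 5 OR zone IN ('lab', 'garage') → 101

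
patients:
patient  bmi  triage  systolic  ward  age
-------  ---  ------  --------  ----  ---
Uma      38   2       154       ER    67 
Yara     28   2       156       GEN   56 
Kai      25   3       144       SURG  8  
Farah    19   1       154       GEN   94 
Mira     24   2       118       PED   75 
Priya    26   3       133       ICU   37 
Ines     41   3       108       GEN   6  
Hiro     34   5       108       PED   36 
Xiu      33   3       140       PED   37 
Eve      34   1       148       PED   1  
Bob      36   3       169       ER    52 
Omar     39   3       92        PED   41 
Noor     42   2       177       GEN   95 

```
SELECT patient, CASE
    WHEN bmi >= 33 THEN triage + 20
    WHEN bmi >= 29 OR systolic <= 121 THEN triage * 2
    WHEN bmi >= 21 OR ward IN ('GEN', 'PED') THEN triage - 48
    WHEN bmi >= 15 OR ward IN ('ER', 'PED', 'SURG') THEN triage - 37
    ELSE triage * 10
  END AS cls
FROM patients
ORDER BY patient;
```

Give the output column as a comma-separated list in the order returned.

patient=Bob: bmi >= 33 → 23
patient=Eve: bmi >= 33 → 21
patient=Farah: bmi >= 21 OR ward IN ('GEN', 'PED') → -47
patient=Hiro: bmi >= 33 → 25
patient=Ines: bmi >= 33 → 23
patient=Kai: bmi >= 21 OR ward IN ('GEN', 'PED') → -45
patient=Mira: bmi >= 29 OR systolic <= 121 → 4
patient=Noor: bmi >= 33 → 22
patient=Omar: bmi >= 33 → 23
patient=Priya: bmi >= 21 OR ward IN ('GEN', 'PED') → -45
patient=Uma: bmi >= 33 → 22
patient=Xiu: bmi >= 33 → 23
patient=Yara: bmi >= 21 OR ward IN ('GEN', 'PED') → -46

23, 21, -47, 25, 23, -45, 4, 22, 23, -45, 22, 23, -46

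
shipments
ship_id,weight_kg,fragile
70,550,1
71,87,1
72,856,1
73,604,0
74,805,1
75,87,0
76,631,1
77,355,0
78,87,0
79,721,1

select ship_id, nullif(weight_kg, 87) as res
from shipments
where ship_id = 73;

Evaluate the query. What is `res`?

ship_id = 73: weight_kg=604, fragile=0.
weight_kg=604 vs 87: differ → 604

604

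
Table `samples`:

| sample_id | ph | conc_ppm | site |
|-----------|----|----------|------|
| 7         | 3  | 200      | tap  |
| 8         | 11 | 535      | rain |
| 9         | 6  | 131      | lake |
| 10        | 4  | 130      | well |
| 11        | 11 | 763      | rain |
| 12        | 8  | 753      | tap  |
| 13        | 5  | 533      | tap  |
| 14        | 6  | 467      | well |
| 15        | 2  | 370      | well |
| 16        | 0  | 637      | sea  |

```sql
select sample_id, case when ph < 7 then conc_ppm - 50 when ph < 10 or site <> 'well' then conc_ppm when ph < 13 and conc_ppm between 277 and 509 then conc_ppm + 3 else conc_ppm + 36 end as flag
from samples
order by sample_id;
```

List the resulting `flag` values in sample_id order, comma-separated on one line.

150, 535, 81, 80, 763, 753, 483, 417, 320, 587

sample_id=7: ph < 7 → 150
sample_id=8: ph < 10 or site <> 'well' → 535
sample_id=9: ph < 7 → 81
sample_id=10: ph < 7 → 80
sample_id=11: ph < 10 or site <> 'well' → 763
sample_id=12: ph < 10 or site <> 'well' → 753
sample_id=13: ph < 7 → 483
sample_id=14: ph < 7 → 417
sample_id=15: ph < 7 → 320
sample_id=16: ph < 7 → 587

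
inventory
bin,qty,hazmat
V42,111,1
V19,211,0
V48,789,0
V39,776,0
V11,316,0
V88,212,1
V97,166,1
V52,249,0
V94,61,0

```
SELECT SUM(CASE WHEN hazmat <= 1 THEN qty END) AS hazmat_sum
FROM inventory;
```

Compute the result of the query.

bin=V42: ✓ → 111
bin=V19: ✓ → 211
bin=V48: ✓ → 789
bin=V39: ✓ → 776
bin=V11: ✓ → 316
bin=V88: ✓ → 212
bin=V97: ✓ → 166
bin=V52: ✓ → 249
bin=V94: ✓ → 61
hazmat_sum = 111 + 211 + 789 + 776 + 316 + 212 + 166 + 249 + 61 = 2891

2891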